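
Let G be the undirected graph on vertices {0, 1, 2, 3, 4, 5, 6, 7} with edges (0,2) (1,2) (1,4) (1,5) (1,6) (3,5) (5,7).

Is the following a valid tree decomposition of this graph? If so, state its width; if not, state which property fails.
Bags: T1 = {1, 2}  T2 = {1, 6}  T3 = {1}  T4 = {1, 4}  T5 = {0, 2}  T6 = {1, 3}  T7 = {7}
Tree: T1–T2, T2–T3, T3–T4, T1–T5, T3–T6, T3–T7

A tree decomposition must satisfy three properties: every vertex lies in some bag; for every edge, both endpoints lie together in some bag; and for every vertex, the bags containing it form a connected subtree. Here vertex 5 appears in no bag, so the decomposition is invalid.

No — vertex 5 appears in no bag.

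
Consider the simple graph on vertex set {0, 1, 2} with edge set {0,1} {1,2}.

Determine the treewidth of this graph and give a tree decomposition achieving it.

Each bag holds 2 vertices, so the decomposition has width 1, which upper-bounds the treewidth. G has an edge, so its treewidth is at least 1. The upper and lower bounds meet at 1, so that is the treewidth.

Treewidth 1.
One such decomposition:
Bags: B1 = {0, 1}  B2 = {1, 2}
Tree: B1–B2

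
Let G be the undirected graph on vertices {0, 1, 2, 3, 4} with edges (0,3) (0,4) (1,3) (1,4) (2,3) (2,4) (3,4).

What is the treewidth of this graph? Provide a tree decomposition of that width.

Treewidth 2.
One such decomposition:
Bags: B1 = {0, 3, 4}  B2 = {1, 3, 4}  B3 = {2, 3, 4}
Tree: B1–B2, B1–B3

Each bag holds 3 vertices, so the decomposition has width 2, which upper-bounds the treewidth. For the lower bound, the 3 vertices {0, 3, 4} are pairwise adjacent, and any tree decomposition puts a clique entirely inside one bag — forcing width ≥ 2. The upper and lower bounds meet at 2, so that is the treewidth.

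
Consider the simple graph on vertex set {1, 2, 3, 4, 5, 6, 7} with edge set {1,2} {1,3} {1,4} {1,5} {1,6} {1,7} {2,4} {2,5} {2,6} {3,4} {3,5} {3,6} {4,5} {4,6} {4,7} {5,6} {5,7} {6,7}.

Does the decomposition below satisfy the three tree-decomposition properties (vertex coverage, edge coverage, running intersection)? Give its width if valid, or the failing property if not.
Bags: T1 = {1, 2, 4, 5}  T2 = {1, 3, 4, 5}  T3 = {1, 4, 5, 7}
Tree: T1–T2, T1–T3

No — vertex 6 appears in no bag.

A tree decomposition must satisfy three properties: every vertex lies in some bag; for every edge, both endpoints lie together in some bag; and for every vertex, the bags containing it form a connected subtree. Here vertex 6 appears in no bag, so the decomposition is invalid.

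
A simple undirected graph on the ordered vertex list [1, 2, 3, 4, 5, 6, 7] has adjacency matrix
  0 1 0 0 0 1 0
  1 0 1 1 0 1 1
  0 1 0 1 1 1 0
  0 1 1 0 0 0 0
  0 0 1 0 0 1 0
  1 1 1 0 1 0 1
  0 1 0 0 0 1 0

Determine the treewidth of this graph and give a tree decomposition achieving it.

Each bag holds 3 vertices, so the decomposition has width 2, which upper-bounds the treewidth. On the other hand G contains the 3-clique {2, 3, 4}. A clique must lie in a single bag of any decomposition, so no decomposition can have width below 2. Combining the bounds, tw(G) = 2.

Treewidth 2.
Bags: B1 = {2, 3, 6}  B2 = {2, 3, 4}  B3 = {2, 6, 7}  B4 = {3, 5, 6}  B5 = {1, 2, 6}
Tree: B1–B2, B1–B3, B1–B4, B1–B5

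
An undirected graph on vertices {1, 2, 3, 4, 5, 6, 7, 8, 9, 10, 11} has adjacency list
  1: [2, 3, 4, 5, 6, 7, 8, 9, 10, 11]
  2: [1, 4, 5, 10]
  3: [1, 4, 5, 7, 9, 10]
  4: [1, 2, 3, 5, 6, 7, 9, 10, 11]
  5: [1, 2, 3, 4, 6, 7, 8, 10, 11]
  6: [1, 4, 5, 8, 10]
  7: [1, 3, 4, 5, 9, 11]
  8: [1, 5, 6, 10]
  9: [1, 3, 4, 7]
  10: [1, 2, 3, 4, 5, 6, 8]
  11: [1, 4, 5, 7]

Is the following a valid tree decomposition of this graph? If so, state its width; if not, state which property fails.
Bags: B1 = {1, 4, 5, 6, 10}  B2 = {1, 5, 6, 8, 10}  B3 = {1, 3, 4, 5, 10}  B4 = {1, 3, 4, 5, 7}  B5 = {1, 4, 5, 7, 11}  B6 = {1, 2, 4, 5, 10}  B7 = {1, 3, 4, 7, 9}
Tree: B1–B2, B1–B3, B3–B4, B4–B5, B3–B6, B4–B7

Vertex coverage: the bags together contain {1, 2, 3, 4, 5, 6, 7, 8, 9, 10, 11}, the full vertex set. Edge coverage: each edge of G has both endpoints in at least one bag. Running intersection: for every vertex, the bags containing it form a connected subtree. All three properties hold, so this is a valid tree decomposition of width max|bag| − 1 = 4, and hence tw(G) ≤ 4.

Yes; width 4.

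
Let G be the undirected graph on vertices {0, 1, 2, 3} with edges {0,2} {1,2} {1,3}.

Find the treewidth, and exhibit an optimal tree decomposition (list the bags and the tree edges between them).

Treewidth 1.
Bags: B1 = {1, 3}  B2 = {1, 2}  B3 = {0, 2}
Tree: B1–B2, B2–B3

Every bag has size at most 2, so the width is 2 − 1 = 1 and tw(G) ≤ 1. Any graph with an edge has treewidth ≥ 1, and G has the edge 3–1. Combining the bounds, tw(G) = 1.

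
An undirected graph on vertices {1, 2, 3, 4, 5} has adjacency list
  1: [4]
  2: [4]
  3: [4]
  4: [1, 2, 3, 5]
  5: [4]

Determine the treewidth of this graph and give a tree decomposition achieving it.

Each bag holds 2 vertices, so the decomposition has width 1, which upper-bounds the treewidth. Since G has at least one edge (e.g. 2–4), it is not an edgeless graph, so tw(G) ≥ 1. Hence tw(G) = 1 exactly.

Treewidth 1.
One such decomposition:
Bags: B1 = {2, 4}  B2 = {3, 4}  B3 = {4, 5}  B4 = {1, 4}
Tree: B1–B2, B2–B3, B2–B4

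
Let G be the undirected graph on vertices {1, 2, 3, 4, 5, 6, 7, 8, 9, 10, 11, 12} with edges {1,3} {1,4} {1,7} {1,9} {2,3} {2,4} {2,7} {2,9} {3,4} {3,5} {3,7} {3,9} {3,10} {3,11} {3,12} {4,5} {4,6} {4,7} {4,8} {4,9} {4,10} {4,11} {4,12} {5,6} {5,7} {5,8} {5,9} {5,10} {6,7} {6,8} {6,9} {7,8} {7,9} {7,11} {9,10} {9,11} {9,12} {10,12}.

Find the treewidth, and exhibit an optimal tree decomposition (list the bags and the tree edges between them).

Treewidth 4.
Bags: B1 = {3, 4, 5, 9, 10}  B2 = {3, 4, 5, 7, 9}  B3 = {3, 4, 9, 10, 12}  B4 = {3, 4, 7, 9, 11}  B5 = {4, 5, 6, 7, 9}  B6 = {4, 5, 6, 7, 8}  B7 = {1, 3, 4, 7, 9}  B8 = {2, 3, 4, 7, 9}
Tree: B1–B2, B1–B3, B2–B4, B2–B5, B5–B6, B2–B7, B2–B8

Every bag has size at most 5, so the width is 5 − 1 = 4 and tw(G) ≤ 4. Conversely, {4, 5, 6, 7, 8} is a clique of size 5, and the vertices of any clique must share a bag in every tree decomposition; so some bag has ≥ 5 vertices and tw(G) ≥ 4. Therefore the treewidth is 4.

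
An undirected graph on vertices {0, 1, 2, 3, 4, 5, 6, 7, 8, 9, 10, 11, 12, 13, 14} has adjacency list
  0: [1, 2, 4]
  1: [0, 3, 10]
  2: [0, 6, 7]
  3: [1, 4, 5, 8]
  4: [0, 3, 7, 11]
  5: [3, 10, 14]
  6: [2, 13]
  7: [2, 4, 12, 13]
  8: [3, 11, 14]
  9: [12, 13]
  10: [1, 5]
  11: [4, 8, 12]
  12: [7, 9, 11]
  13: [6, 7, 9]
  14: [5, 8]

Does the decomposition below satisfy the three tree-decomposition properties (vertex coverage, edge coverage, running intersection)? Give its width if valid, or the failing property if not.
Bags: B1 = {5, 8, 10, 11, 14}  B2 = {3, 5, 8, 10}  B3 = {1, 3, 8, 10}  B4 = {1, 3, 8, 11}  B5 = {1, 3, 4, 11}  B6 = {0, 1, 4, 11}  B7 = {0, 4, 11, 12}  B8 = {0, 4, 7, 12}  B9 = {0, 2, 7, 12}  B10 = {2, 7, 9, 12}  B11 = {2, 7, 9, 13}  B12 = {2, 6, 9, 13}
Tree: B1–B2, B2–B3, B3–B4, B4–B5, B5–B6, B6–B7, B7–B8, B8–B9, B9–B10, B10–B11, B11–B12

No — bags containing vertex 11 are not connected in the tree.

A tree decomposition must satisfy three properties: every vertex lies in some bag; for every edge, both endpoints lie together in some bag; and for every vertex, the bags containing it form a connected subtree. Here bags containing vertex 11 are not connected in the tree, so the decomposition is invalid.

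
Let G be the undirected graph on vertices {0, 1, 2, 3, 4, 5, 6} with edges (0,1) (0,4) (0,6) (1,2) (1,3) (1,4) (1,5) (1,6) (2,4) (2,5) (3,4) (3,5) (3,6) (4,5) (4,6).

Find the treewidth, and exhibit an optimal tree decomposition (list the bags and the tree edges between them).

Treewidth 3.
Bags: B1 = {1, 3, 4, 6}  B2 = {1, 3, 4, 5}  B3 = {1, 2, 4, 5}  B4 = {0, 1, 4, 6}
Tree: B1–B2, B2–B3, B1–B4

The largest bag has 4 vertices, giving width 3; this decomposition certifies tw(G) ≤ 3. Conversely, {0, 1, 4, 6} is a clique of size 4, and the vertices of any clique must share a bag in every tree decomposition; so some bag has ≥ 4 vertices and tw(G) ≥ 3. Hence tw(G) = 3 exactly.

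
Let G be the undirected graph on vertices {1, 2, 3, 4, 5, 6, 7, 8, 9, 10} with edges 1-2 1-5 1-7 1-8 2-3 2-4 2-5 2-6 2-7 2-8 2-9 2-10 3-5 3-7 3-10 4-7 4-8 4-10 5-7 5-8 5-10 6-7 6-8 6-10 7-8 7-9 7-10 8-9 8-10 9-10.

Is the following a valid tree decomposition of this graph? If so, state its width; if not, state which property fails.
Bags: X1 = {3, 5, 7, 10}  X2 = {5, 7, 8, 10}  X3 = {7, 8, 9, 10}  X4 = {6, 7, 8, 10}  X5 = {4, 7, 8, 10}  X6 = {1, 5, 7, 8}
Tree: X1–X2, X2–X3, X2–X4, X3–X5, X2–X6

No — vertex 2 appears in no bag.

A tree decomposition must satisfy three properties: every vertex lies in some bag; for every edge, both endpoints lie together in some bag; and for every vertex, the bags containing it form a connected subtree. Here vertex 2 appears in no bag, so the decomposition is invalid.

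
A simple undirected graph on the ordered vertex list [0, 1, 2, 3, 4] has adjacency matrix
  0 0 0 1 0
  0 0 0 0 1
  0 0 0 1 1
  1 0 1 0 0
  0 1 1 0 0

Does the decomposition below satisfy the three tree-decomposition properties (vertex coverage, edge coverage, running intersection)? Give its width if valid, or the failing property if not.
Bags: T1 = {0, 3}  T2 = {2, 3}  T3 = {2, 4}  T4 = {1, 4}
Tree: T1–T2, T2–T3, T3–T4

Yes; width 1.

Vertex coverage: the bags together contain {0, 1, 2, 3, 4}, the full vertex set. Edge coverage: each edge of G has both endpoints in at least one bag. Running intersection: for every vertex, the bags containing it form a connected subtree. All three properties hold, so this is a valid tree decomposition of width max|bag| − 1 = 1, and hence tw(G) ≤ 1.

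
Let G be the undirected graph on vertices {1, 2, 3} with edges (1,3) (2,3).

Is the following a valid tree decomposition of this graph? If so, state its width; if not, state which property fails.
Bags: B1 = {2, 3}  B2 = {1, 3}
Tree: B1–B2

Every vertex of G appears in some bag (union = {1, 2, 3}); every edge is covered by a bag; and for each vertex v the set of bags containing v is connected in the bag tree. The decomposition is therefore valid. The largest bag has 2 vertices, so the width is 1.

Yes; width 1.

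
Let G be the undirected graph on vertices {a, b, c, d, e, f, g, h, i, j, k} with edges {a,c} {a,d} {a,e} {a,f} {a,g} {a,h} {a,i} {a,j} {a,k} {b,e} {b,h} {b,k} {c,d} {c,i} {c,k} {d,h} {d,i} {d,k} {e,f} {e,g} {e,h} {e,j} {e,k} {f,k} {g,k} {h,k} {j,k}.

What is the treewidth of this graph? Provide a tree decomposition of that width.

Every bag has size at most 4, so the width is 4 − 1 = 3 and tw(G) ≤ 3. For the lower bound, the 4 vertices {a, d, h, k} are pairwise adjacent, and any tree decomposition puts a clique entirely inside one bag — forcing width ≥ 3. Therefore the treewidth is 3.

Treewidth 3.
One such decomposition:
Bags: B1 = {a, d, h, k}  B2 = {a, e, h, k}  B3 = {b, e, h, k}  B4 = {a, c, d, k}  B5 = {a, e, j, k}  B6 = {a, e, g, k}  B7 = {a, c, d, i}  B8 = {a, e, f, k}
Tree: B1–B2, B2–B3, B1–B4, B2–B5, B2–B6, B4–B7, B5–B8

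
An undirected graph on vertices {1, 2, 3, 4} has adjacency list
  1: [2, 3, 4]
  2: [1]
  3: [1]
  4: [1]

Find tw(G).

1

A width-1 tree decomposition is:
Bags: B1 = {1, 3}  B2 = {1, 4}  B3 = {1, 2}
Tree: B1–B2, B1–B3
Every bag has size at most 2, so the width is 2 − 1 = 1 and tw(G) ≤ 1. Any graph with an edge has treewidth ≥ 1, and G has the edge 1–3. Hence tw(G) = 1 exactly.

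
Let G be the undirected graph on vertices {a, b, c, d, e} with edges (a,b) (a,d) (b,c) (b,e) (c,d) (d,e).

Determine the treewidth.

A width-2 tree decomposition is:
Bags: B1 = {b, d, e}  B2 = {a, b, d}  B3 = {b, c, d}
Tree: B1–B2, B2–B3
The largest bag has 3 vertices, giving width 2; this decomposition certifies tw(G) ≤ 2. For the lower bound, G contains the cycle b–e–d–a–b, so G is not a forest; only forests have treewidth ≤ 1, hence tw(G) ≥ 2. Combining the bounds, tw(G) = 2.

2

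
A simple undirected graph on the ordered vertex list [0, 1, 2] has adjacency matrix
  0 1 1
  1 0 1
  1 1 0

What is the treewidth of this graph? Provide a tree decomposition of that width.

Treewidth 2.
Bags: B1 = {0, 1, 2}
Tree: (single bag)

A single bag containing all 3 vertices is trivially a valid decomposition of width 2. For the lower bound, the 3 vertices {0, 1, 2} are pairwise adjacent, and any tree decomposition puts a clique entirely inside one bag — forcing width ≥ 2. Therefore the treewidth is 2.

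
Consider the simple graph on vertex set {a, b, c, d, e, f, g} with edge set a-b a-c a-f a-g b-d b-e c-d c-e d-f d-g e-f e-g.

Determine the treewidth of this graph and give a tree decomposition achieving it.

Treewidth 3.
One optimal decomposition is:
Bags: B1 = {a, d, e, f}  B2 = {a, d, e, g}  B3 = {a, c, d, e}  B4 = {a, b, d, e}
Tree: B1–B2, B2–B3, B3–B4

Each bag holds 4 vertices, so the decomposition has width 3, which upper-bounds the treewidth. For the lower bound: the 4 vertex sets {d,f}, {a,g}, {e}, {c} are disjoint, each induces a connected subgraph, and every pair is joined by at least one edge of G. Contracting each set to a single vertex therefore yields K_{4} as a minor, and since treewidth is minor-monotone, tw(G) ≥ tw(K_{4}) = 3. The upper and lower bounds meet at 3, so that is the treewidth.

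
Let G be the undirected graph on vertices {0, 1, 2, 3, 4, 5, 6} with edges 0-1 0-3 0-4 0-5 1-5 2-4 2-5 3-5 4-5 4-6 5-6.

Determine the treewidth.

2

A width-2 tree decomposition is:
Bags: B1 = {2, 4, 5}  B2 = {0, 4, 5}  B3 = {0, 1, 5}  B4 = {0, 3, 5}  B5 = {4, 5, 6}
Tree: B1–B2, B2–B3, B3–B4, B2–B5
The largest bag has 3 vertices, giving width 2; this decomposition certifies tw(G) ≤ 2. For the lower bound, the 3 vertices {0, 1, 5} are pairwise adjacent, and any tree decomposition puts a clique entirely inside one bag — forcing width ≥ 2. Hence tw(G) = 2 exactly.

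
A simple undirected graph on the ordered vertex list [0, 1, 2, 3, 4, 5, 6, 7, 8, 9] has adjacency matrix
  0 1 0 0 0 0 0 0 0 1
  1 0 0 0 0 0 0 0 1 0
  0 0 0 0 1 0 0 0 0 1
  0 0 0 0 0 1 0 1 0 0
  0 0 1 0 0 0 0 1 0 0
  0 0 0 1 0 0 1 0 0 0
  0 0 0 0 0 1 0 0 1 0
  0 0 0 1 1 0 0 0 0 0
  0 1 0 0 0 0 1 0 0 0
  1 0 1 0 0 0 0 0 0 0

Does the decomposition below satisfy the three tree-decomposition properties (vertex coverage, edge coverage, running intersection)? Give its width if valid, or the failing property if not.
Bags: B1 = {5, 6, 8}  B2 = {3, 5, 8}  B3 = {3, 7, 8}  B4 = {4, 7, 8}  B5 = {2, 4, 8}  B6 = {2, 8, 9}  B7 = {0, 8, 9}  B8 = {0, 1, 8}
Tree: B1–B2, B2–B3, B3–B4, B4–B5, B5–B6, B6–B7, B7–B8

Checking the three conditions: (i) the bags cover all of {0, 1, 2, 3, 4, 5, 6, 7, 8, 9}; (ii) for each edge, some bag contains both endpoints; (iii) the bags containing any fixed vertex form a subtree. All hold, so the decomposition is valid with width 3 − 1 = 2.

Yes; width 2.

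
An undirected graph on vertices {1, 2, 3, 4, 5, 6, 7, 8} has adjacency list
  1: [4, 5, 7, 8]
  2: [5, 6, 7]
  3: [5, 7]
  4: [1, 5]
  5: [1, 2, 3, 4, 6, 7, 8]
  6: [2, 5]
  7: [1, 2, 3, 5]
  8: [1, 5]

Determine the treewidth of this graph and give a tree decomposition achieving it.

The largest bag has 3 vertices, giving width 2; this decomposition certifies tw(G) ≤ 2. On the other hand G contains the 3-clique {1, 5, 8}. A clique must lie in a single bag of any decomposition, so no decomposition can have width below 2. Therefore the treewidth is 2.

Treewidth 2.
One such decomposition:
Bags: B1 = {2, 5, 6}  B2 = {2, 5, 7}  B3 = {1, 5, 7}  B4 = {1, 4, 5}  B5 = {3, 5, 7}  B6 = {1, 5, 8}
Tree: B1–B2, B2–B3, B3–B4, B2–B5, B4–B6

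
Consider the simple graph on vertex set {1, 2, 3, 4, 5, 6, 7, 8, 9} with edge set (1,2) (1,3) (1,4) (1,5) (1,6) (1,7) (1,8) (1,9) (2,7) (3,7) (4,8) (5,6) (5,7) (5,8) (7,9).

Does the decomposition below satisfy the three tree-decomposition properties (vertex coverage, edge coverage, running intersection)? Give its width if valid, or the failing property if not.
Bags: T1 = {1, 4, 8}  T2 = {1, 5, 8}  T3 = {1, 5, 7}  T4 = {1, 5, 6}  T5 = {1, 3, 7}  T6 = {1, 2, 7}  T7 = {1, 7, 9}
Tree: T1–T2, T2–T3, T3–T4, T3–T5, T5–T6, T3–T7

Checking the three conditions: (i) the bags cover all of {1, 2, 3, 4, 5, 6, 7, 8, 9}; (ii) for each edge, some bag contains both endpoints; (iii) the bags containing any fixed vertex form a subtree. All hold, so the decomposition is valid with width 3 − 1 = 2.

Yes; width 2.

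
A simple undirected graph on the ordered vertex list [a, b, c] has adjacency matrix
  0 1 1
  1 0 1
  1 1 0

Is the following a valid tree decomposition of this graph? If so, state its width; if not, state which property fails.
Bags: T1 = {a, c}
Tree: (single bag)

No — vertex b appears in no bag.

A tree decomposition must satisfy three properties: every vertex lies in some bag; for every edge, both endpoints lie together in some bag; and for every vertex, the bags containing it form a connected subtree. Here vertex b appears in no bag, so the decomposition is invalid.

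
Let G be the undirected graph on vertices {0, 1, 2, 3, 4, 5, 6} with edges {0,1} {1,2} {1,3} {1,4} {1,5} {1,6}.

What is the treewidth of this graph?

1

A width-1 tree decomposition is:
Bags: B1 = {1, 2}  B2 = {1, 6}  B3 = {1, 5}  B4 = {1, 3}  B5 = {1, 4}  B6 = {0, 1}
Tree: B1–B2, B1–B3, B3–B4, B1–B5, B1–B6
Every bag has size at most 2, so the width is 2 − 1 = 1 and tw(G) ≤ 1. G has an edge, so its treewidth is at least 1. The upper and lower bounds meet at 1, so that is the treewidth.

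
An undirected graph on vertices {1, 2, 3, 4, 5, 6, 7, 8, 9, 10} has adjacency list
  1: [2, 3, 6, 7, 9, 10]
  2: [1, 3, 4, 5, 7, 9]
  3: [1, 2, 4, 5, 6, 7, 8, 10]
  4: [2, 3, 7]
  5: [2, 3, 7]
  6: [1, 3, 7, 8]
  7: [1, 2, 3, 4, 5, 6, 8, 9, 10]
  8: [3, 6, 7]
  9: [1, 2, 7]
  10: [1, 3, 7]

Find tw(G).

3

A width-3 tree decomposition is:
Bags: B1 = {1, 2, 3, 7}  B2 = {1, 3, 7, 10}  B3 = {1, 3, 6, 7}  B4 = {2, 3, 4, 7}  B5 = {1, 2, 7, 9}  B6 = {3, 6, 7, 8}  B7 = {2, 3, 5, 7}
Tree: B1–B2, B2–B3, B1–B4, B1–B5, B3–B6, B1–B7
Every bag has size at most 4, so the width is 4 − 1 = 3 and tw(G) ≤ 3. Conversely, {1, 2, 7, 9} is a clique of size 4, and the vertices of any clique must share a bag in every tree decomposition; so some bag has ≥ 4 vertices and tw(G) ≥ 3. Combining the bounds, tw(G) = 3.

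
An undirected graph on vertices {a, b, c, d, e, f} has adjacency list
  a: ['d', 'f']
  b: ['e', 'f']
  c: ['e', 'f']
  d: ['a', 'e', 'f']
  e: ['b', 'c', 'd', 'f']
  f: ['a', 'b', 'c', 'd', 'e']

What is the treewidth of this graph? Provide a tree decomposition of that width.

Treewidth 2.
One such decomposition:
Bags: B1 = {d, e, f}  B2 = {c, e, f}  B3 = {b, e, f}  B4 = {a, d, f}
Tree: B1–B2, B2–B3, B1–B4

Each bag holds 3 vertices, so the decomposition has width 2, which upper-bounds the treewidth. For the lower bound, the 3 vertices {d, e, f} are pairwise adjacent, and any tree decomposition puts a clique entirely inside one bag — forcing width ≥ 2. Hence tw(G) = 2 exactly.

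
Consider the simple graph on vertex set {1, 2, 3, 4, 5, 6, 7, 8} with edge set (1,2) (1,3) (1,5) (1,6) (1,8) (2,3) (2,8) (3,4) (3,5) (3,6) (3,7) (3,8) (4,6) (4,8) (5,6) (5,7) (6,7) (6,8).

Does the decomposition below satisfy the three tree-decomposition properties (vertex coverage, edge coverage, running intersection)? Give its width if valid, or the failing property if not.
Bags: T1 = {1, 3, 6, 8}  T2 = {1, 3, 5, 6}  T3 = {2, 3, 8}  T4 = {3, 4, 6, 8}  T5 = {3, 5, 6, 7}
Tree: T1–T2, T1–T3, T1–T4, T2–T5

No — edge (1,2) lies in no bag.

A tree decomposition must satisfy three properties: every vertex lies in some bag; for every edge, both endpoints lie together in some bag; and for every vertex, the bags containing it form a connected subtree. Here edge (1,2) lies in no bag, so the decomposition is invalid.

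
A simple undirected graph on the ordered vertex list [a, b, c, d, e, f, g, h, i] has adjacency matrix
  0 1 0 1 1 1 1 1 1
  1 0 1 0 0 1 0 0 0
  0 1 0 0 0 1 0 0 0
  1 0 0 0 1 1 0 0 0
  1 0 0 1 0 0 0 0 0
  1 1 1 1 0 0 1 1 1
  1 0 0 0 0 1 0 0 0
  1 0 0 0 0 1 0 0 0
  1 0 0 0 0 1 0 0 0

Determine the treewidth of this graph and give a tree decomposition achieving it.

Treewidth 2.
One optimal decomposition is:
Bags: B1 = {a, f, g}  B2 = {a, b, f}  B3 = {a, f, h}  B4 = {a, d, f}  B5 = {a, d, e}  B6 = {b, c, f}  B7 = {a, f, i}
Tree: B1–B2, B1–B3, B1–B4, B4–B5, B2–B6, B3–B7

Every bag has size at most 3, so the width is 3 − 1 = 2 and tw(G) ≤ 2. On the other hand G contains the 3-clique {a, d, e}. A clique must lie in a single bag of any decomposition, so no decomposition can have width below 2. Hence tw(G) = 2 exactly.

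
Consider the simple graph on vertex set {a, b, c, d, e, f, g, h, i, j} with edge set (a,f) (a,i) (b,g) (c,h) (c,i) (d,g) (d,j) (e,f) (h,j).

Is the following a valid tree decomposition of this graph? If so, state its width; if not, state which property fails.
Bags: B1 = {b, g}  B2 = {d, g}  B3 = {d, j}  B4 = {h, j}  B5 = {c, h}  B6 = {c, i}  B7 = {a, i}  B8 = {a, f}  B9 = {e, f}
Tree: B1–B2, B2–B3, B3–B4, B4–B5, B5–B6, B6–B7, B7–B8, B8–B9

Yes; width 1.

Vertex coverage: the bags together contain {a, b, c, d, e, f, g, h, i, j}, the full vertex set. Edge coverage: each edge of G has both endpoints in at least one bag. Running intersection: for every vertex, the bags containing it form a connected subtree. All three properties hold, so this is a valid tree decomposition of width max|bag| − 1 = 1, and hence tw(G) ≤ 1.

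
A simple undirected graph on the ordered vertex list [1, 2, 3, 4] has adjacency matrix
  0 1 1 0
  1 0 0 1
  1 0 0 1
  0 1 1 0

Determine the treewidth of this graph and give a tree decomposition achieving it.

Every bag has size at most 3, so the width is 3 − 1 = 2 and tw(G) ≤ 2. Since 3–1–2–4–3 is a cycle in G, G is not acyclic. Forests are exactly the graphs of treewidth ≤ 1, so tw(G) ≥ 2. Hence tw(G) = 2 exactly.

Treewidth 2.
One such decomposition:
Bags: B1 = {1, 2, 3}  B2 = {2, 3, 4}
Tree: B1–B2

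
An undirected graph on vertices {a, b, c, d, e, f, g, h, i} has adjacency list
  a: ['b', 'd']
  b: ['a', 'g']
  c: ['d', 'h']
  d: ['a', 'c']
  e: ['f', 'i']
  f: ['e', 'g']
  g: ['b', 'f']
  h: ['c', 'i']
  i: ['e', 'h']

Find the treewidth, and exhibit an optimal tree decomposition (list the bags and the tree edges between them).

Each bag holds 3 vertices, so the decomposition has width 2, which upper-bounds the treewidth. Since i–e–f–g–b–a–d–c–h–i is a cycle in G, G is not acyclic. Forests are exactly the graphs of treewidth ≤ 1, so tw(G) ≥ 2. Hence tw(G) = 2 exactly.

Treewidth 2.
One such decomposition:
Bags: B1 = {e, f, i}  B2 = {f, g, i}  B3 = {b, g, i}  B4 = {a, b, i}  B5 = {a, d, i}  B6 = {c, d, i}  B7 = {c, h, i}
Tree: B1–B2, B2–B3, B3–B4, B4–B5, B5–B6, B6–B7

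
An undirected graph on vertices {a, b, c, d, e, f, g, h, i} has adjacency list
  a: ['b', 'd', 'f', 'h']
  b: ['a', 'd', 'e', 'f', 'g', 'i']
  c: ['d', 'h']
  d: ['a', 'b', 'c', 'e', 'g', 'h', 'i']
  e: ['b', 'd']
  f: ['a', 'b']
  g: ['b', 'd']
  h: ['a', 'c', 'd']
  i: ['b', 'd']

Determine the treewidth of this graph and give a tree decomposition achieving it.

The largest bag has 3 vertices, giving width 2; this decomposition certifies tw(G) ≤ 2. On the other hand G contains the 3-clique {c, d, h}. A clique must lie in a single bag of any decomposition, so no decomposition can have width below 2. Combining the bounds, tw(G) = 2.

Treewidth 2.
Bags: B1 = {b, d, e}  B2 = {a, b, d}  B3 = {b, d, i}  B4 = {a, b, f}  B5 = {a, d, h}  B6 = {b, d, g}  B7 = {c, d, h}
Tree: B1–B2, B2–B3, B2–B4, B2–B5, B2–B6, B5–B7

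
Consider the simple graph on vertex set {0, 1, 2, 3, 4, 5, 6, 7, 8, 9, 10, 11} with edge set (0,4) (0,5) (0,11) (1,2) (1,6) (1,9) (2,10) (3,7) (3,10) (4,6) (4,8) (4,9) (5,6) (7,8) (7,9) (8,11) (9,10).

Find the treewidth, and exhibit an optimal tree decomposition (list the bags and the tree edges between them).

Treewidth 3.
One such decomposition:
Bags: B1 = {1, 2, 3, 10}  B2 = {1, 3, 9, 10}  B3 = {1, 3, 7, 9}  B4 = {1, 6, 7, 9}  B5 = {4, 6, 7, 9}  B6 = {4, 6, 7, 8}  B7 = {4, 5, 6, 8}  B8 = {0, 4, 5, 8}  B9 = {0, 5, 8, 11}
Tree: B1–B2, B2–B3, B3–B4, B4–B5, B5–B6, B6–B7, B7–B8, B8–B9

The largest bag has 4 vertices, giving width 3; this decomposition certifies tw(G) ≤ 3. For the lower bound: the 4 vertex sets {2,3,10}, {1}, {9}, {4,6,7,8} are disjoint, each induces a connected subgraph, and every pair is joined by at least one edge of G. Contracting each set to a single vertex therefore yields K_{4} as a minor, and since treewidth is minor-monotone, tw(G) ≥ tw(K_{4}) = 3. Therefore the treewidth is 3.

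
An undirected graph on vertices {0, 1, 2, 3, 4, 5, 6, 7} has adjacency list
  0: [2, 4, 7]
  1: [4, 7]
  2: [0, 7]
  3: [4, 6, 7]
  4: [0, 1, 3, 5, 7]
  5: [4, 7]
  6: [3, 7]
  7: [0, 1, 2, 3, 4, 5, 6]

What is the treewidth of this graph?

A width-2 tree decomposition is:
Bags: B1 = {3, 4, 7}  B2 = {4, 5, 7}  B3 = {1, 4, 7}  B4 = {0, 4, 7}  B5 = {0, 2, 7}  B6 = {3, 6, 7}
Tree: B1–B2, B1–B3, B2–B4, B4–B5, B1–B6
Every bag has size at most 3, so the width is 3 − 1 = 2 and tw(G) ≤ 2. On the other hand G contains the 3-clique {0, 2, 7}. A clique must lie in a single bag of any decomposition, so no decomposition can have width below 2. Hence tw(G) = 2 exactly.

2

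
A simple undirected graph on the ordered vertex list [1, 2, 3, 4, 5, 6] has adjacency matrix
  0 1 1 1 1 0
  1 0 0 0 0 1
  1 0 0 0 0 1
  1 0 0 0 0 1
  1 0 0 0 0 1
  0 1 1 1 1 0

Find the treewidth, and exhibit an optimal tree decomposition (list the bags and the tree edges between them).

Treewidth 2.
One such decomposition:
Bags: B1 = {1, 5, 6}  B2 = {1, 4, 6}  B3 = {1, 2, 6}  B4 = {1, 3, 6}
Tree: B1–B2, B2–B3, B3–B4

Every bag has size at most 3, so the width is 3 − 1 = 2 and tw(G) ≤ 2. Since 1–5–6–4–1 is a cycle in G, G is not acyclic. Forests are exactly the graphs of treewidth ≤ 1, so tw(G) ≥ 2. Hence tw(G) = 2 exactly.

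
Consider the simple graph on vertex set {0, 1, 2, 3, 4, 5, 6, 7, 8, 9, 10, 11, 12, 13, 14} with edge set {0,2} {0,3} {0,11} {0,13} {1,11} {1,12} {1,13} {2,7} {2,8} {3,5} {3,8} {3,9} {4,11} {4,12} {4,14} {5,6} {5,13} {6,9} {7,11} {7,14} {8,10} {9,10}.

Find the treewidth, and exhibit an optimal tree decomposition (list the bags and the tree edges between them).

Every bag has size at most 4, so the width is 4 − 1 = 3 and tw(G) ≤ 3. For the lower bound: the 4 vertex sets {6,9,10}, {8}, {3}, {0,2,5,13} are disjoint, each induces a connected subgraph, and every pair is joined by at least one edge of G. Contracting each set to a single vertex therefore yields K_{4} as a minor, and since treewidth is minor-monotone, tw(G) ≥ tw(K_{4}) = 3. Hence tw(G) = 3 exactly.

Treewidth 3.
One such decomposition:
Bags: B1 = {6, 8, 9, 10}  B2 = {3, 6, 8, 9}  B3 = {3, 5, 6, 8}  B4 = {2, 3, 5, 8}  B5 = {0, 2, 3, 5}  B6 = {0, 2, 5, 13}  B7 = {0, 2, 7, 13}  B8 = {0, 7, 11, 13}  B9 = {1, 7, 11, 13}  B10 = {1, 7, 11, 14}  B11 = {1, 4, 11, 14}  B12 = {1, 4, 12, 14}
Tree: B1–B2, B2–B3, B3–B4, B4–B5, B5–B6, B6–B7, B7–B8, B8–B9, B9–B10, B10–B11, B11–B12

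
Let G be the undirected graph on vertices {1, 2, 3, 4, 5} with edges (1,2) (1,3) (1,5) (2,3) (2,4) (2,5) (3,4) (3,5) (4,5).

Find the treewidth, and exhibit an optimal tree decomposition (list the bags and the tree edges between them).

Treewidth 3.
Bags: B1 = {2, 3, 4, 5}  B2 = {1, 2, 3, 5}
Tree: B1–B2

Every bag has size at most 4, so the width is 4 − 1 = 3 and tw(G) ≤ 3. For the lower bound, the 4 vertices {1, 2, 3, 5} are pairwise adjacent, and any tree decomposition puts a clique entirely inside one bag — forcing width ≥ 3. Combining the bounds, tw(G) = 3.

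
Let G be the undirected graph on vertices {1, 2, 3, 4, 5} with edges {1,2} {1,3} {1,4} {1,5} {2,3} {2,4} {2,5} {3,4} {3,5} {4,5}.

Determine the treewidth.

A width-4 tree decomposition is:
Bags: B1 = {1, 2, 3, 4, 5}
Tree: (single bag)
A single bag containing all 5 vertices is trivially a valid decomposition of width 4. Conversely, {1, 2, 3, 4, 5} is a clique of size 5, and the vertices of any clique must share a bag in every tree decomposition; so some bag has ≥ 5 vertices and tw(G) ≥ 4. Hence tw(G) = 4 exactly.

4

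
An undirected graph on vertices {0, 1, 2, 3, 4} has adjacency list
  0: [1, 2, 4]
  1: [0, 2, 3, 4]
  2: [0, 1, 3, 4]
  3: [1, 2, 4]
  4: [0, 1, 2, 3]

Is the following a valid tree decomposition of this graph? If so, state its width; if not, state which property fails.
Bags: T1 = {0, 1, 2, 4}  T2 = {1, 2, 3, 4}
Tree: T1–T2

Yes; width 3.

Vertex coverage: the bags together contain {0, 1, 2, 3, 4}, the full vertex set. Edge coverage: each edge of G has both endpoints in at least one bag. Running intersection: for every vertex, the bags containing it form a connected subtree. All three properties hold, so this is a valid tree decomposition of width max|bag| − 1 = 3, and hence tw(G) ≤ 3.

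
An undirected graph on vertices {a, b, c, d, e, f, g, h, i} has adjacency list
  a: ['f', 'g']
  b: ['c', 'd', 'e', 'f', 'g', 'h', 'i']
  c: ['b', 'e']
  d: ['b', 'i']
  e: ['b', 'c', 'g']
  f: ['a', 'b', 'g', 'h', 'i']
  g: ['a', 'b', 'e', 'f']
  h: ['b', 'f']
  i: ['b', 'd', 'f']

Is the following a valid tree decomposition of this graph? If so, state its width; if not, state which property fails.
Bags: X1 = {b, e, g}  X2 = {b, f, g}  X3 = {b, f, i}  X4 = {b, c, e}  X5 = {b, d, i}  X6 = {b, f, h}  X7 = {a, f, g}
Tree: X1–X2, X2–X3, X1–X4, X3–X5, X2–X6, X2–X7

Checking the three conditions: (i) the bags cover all of {a, b, c, d, e, f, g, h, i}; (ii) for each edge, some bag contains both endpoints; (iii) the bags containing any fixed vertex form a subtree. All hold, so the decomposition is valid with width 3 − 1 = 2.

Yes; width 2.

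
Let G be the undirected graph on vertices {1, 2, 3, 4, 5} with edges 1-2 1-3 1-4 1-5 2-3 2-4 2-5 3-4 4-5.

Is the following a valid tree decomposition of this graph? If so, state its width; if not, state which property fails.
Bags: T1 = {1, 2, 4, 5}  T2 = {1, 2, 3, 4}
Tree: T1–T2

Yes; width 3.

Every vertex of G appears in some bag (union = {1, 2, 3, 4, 5}); every edge is covered by a bag; and for each vertex v the set of bags containing v is connected in the bag tree. The decomposition is therefore valid. The largest bag has 4 vertices, so the width is 3.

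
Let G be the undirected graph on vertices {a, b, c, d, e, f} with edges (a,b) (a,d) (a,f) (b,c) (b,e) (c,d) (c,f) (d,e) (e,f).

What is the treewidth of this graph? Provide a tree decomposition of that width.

Treewidth 3.
Bags: B1 = {b, d, e, f}  B2 = {b, c, d, f}  B3 = {a, b, d, f}
Tree: B1–B2, B2–B3

Each bag holds 4 vertices, so the decomposition has width 3, which upper-bounds the treewidth. For the lower bound: the 4 vertex sets {d,e}, {b,c}, {f}, {a} are disjoint, each induces a connected subgraph, and every pair is joined by at least one edge of G. Contracting each set to a single vertex therefore yields K_{4} as a minor, and since treewidth is minor-monotone, tw(G) ≥ tw(K_{4}) = 3. Therefore the treewidth is 3.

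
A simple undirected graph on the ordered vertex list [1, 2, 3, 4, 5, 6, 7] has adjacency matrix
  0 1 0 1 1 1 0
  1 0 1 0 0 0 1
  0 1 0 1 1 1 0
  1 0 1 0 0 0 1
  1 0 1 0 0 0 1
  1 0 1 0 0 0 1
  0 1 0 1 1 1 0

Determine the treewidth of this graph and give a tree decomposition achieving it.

Treewidth 3.
Bags: B1 = {1, 3, 5, 7}  B2 = {1, 2, 3, 7}  B3 = {1, 3, 4, 7}  B4 = {1, 3, 6, 7}
Tree: B1–B2, B2–B3, B3–B4

Each bag holds 4 vertices, so the decomposition has width 3, which upper-bounds the treewidth. For the lower bound: the 4 vertex sets {3,5}, {2,7}, {1}, {4} are disjoint, each induces a connected subgraph, and every pair is joined by at least one edge of G. Contracting each set to a single vertex therefore yields K_{4} as a minor, and since treewidth is minor-monotone, tw(G) ≥ tw(K_{4}) = 3. Combining the bounds, tw(G) = 3.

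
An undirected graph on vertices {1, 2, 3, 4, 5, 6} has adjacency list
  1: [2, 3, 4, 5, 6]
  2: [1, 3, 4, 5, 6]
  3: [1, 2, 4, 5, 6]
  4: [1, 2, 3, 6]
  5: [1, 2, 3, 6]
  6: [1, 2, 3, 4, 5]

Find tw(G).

4

A width-4 tree decomposition is:
Bags: B1 = {1, 2, 3, 5, 6}  B2 = {1, 2, 3, 4, 6}
Tree: B1–B2
The largest bag has 5 vertices, giving width 4; this decomposition certifies tw(G) ≤ 4. On the other hand G contains the 5-clique {1, 2, 3, 4, 6}. A clique must lie in a single bag of any decomposition, so no decomposition can have width below 4. Hence tw(G) = 4 exactly.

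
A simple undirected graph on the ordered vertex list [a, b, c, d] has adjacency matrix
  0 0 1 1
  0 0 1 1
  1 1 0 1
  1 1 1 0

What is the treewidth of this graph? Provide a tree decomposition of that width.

Treewidth 2.
One optimal decomposition is:
Bags: B1 = {b, c, d}  B2 = {a, c, d}
Tree: B1–B2

Every bag has size at most 3, so the width is 3 − 1 = 2 and tw(G) ≤ 2. On the other hand G contains the 3-clique {a, c, d}. A clique must lie in a single bag of any decomposition, so no decomposition can have width below 2. Hence tw(G) = 2 exactly.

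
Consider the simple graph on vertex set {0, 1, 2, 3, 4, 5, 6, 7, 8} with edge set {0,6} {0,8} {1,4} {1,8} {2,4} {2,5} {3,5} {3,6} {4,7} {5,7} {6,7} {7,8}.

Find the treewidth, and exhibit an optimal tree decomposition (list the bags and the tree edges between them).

Treewidth 3.
Bags: B1 = {1, 2, 4, 5}  B2 = {1, 4, 5, 7}  B3 = {1, 5, 7, 8}  B4 = {3, 5, 7, 8}  B5 = {3, 6, 7, 8}  B6 = {0, 3, 6, 8}
Tree: B1–B2, B2–B3, B3–B4, B4–B5, B5–B6

Every bag has size at most 4, so the width is 4 − 1 = 3 and tw(G) ≤ 3. For the lower bound: the 4 vertex sets {1,2,4}, {5}, {7}, {0,3,6,8} are disjoint, each induces a connected subgraph, and every pair is joined by at least one edge of G. Contracting each set to a single vertex therefore yields K_{4} as a minor, and since treewidth is minor-monotone, tw(G) ≥ tw(K_{4}) = 3. Combining the bounds, tw(G) = 3.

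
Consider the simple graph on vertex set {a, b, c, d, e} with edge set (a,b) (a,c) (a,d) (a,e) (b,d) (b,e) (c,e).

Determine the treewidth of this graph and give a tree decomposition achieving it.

Every bag has size at most 3, so the width is 3 − 1 = 2 and tw(G) ≤ 2. Conversely, {a, b, d} is a clique of size 3, and the vertices of any clique must share a bag in every tree decomposition; so some bag has ≥ 3 vertices and tw(G) ≥ 2. Hence tw(G) = 2 exactly.

Treewidth 2.
Bags: B1 = {a, b, e}  B2 = {a, b, d}  B3 = {a, c, e}
Tree: B1–B2, B1–B3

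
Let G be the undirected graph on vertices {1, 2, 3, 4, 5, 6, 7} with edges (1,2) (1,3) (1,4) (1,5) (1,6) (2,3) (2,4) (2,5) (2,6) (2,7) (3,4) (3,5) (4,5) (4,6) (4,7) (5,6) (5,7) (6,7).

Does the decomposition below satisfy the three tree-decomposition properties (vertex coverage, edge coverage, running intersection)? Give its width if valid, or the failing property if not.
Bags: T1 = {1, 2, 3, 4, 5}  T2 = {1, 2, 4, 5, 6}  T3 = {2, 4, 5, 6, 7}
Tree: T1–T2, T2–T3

Checking the three conditions: (i) the bags cover all of {1, 2, 3, 4, 5, 6, 7}; (ii) for each edge, some bag contains both endpoints; (iii) the bags containing any fixed vertex form a subtree. All hold, so the decomposition is valid with width 5 − 1 = 4.

Yes; width 4.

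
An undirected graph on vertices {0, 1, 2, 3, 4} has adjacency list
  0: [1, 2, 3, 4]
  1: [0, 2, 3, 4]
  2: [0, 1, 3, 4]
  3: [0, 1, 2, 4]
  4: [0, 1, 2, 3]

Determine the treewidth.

4

A width-4 tree decomposition is:
Bags: B1 = {0, 1, 2, 3, 4}
Tree: (single bag)
With just one bag of size 5, the width is 5 − 1 = 4, so tw(G) ≤ 4. On the other hand G contains the 5-clique {0, 1, 2, 3, 4}. A clique must lie in a single bag of any decomposition, so no decomposition can have width below 4. The upper and lower bounds meet at 4, so that is the treewidth.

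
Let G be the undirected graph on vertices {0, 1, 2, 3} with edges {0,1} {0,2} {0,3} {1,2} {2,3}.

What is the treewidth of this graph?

2

A width-2 tree decomposition is:
Bags: B1 = {0, 1, 2}  B2 = {0, 2, 3}
Tree: B1–B2
Every bag has size at most 3, so the width is 3 − 1 = 2 and tw(G) ≤ 2. For the lower bound, the 3 vertices {0, 1, 2} are pairwise adjacent, and any tree decomposition puts a clique entirely inside one bag — forcing width ≥ 2. Combining the bounds, tw(G) = 2.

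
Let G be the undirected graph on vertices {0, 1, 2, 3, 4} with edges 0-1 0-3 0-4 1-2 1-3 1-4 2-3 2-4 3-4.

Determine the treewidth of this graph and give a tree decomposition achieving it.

Treewidth 3.
One optimal decomposition is:
Bags: B1 = {1, 2, 3, 4}  B2 = {0, 1, 3, 4}
Tree: B1–B2

Every bag has size at most 4, so the width is 4 − 1 = 3 and tw(G) ≤ 3. For the lower bound, the 4 vertices {0, 1, 3, 4} are pairwise adjacent, and any tree decomposition puts a clique entirely inside one bag — forcing width ≥ 3. Combining the bounds, tw(G) = 3.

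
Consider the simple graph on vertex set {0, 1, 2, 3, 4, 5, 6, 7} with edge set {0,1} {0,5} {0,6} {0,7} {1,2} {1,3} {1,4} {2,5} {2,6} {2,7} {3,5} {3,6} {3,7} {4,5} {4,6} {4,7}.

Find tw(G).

A width-4 tree decomposition is:
Bags: B1 = {1, 2, 5, 6, 7}  B2 = {0, 1, 5, 6, 7}  B3 = {1, 4, 5, 6, 7}  B4 = {1, 3, 5, 6, 7}
Tree: B1–B2, B2–B3, B3–B4
Every bag has size at most 5, so the width is 5 − 1 = 4 and tw(G) ≤ 4. For the lower bound: the 5 vertex sets {2,5}, {0,7}, {1,4}, {6}, {3} are disjoint, each induces a connected subgraph, and every pair is joined by at least one edge of G. Contracting each set to a single vertex therefore yields K_{5} as a minor, and since treewidth is minor-monotone, tw(G) ≥ tw(K_{5}) = 4. Combining the bounds, tw(G) = 4.

4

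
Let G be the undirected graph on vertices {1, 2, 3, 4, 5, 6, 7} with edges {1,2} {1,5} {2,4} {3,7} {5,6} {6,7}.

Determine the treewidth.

1

A width-1 tree decomposition is:
Bags: B1 = {2, 4}  B2 = {1, 2}  B3 = {1, 5}  B4 = {5, 6}  B5 = {6, 7}  B6 = {3, 7}
Tree: B1–B2, B2–B3, B3–B4, B4–B5, B5–B6
Each bag holds 2 vertices, so the decomposition has width 1, which upper-bounds the treewidth. Since G has at least one edge (e.g. 4–2), it is not an edgeless graph, so tw(G) ≥ 1. The upper and lower bounds meet at 1, so that is the treewidth.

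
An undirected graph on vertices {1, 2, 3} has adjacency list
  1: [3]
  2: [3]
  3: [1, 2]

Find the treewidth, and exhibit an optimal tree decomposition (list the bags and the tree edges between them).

The largest bag has 2 vertices, giving width 1; this decomposition certifies tw(G) ≤ 1. Since G has at least one edge (e.g. 1–3), it is not an edgeless graph, so tw(G) ≥ 1. Therefore the treewidth is 1.

Treewidth 1.
Bags: B1 = {1, 3}  B2 = {2, 3}
Tree: B1–B2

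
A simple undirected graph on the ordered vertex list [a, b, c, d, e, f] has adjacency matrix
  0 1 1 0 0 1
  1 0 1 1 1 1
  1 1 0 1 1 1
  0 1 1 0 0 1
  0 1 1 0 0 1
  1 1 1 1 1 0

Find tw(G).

3

A width-3 tree decomposition is:
Bags: B1 = {b, c, e, f}  B2 = {b, c, d, f}  B3 = {a, b, c, f}
Tree: B1–B2, B1–B3
Every bag has size at most 4, so the width is 4 − 1 = 3 and tw(G) ≤ 3. For the lower bound, the 4 vertices {b, c, d, f} are pairwise adjacent, and any tree decomposition puts a clique entirely inside one bag — forcing width ≥ 3. Therefore the treewidth is 3.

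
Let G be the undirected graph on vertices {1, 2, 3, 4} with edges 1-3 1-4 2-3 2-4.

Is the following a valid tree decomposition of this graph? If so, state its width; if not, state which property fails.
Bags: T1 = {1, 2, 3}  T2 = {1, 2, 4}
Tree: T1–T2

Every vertex of G appears in some bag (union = {1, 2, 3, 4}); every edge is covered by a bag; and for each vertex v the set of bags containing v is connected in the bag tree. The decomposition is therefore valid. The largest bag has 3 vertices, so the width is 2.

Yes; width 2.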